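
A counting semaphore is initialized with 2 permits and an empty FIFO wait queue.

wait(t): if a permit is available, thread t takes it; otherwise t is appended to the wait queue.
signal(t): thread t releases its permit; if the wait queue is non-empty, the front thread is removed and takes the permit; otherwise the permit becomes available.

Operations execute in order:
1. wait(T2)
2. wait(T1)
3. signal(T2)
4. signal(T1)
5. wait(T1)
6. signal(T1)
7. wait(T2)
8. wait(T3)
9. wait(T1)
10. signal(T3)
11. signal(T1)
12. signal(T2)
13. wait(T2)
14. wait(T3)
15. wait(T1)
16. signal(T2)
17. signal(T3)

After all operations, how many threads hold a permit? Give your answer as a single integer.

Answer: 1

Derivation:
Step 1: wait(T2) -> count=1 queue=[] holders={T2}
Step 2: wait(T1) -> count=0 queue=[] holders={T1,T2}
Step 3: signal(T2) -> count=1 queue=[] holders={T1}
Step 4: signal(T1) -> count=2 queue=[] holders={none}
Step 5: wait(T1) -> count=1 queue=[] holders={T1}
Step 6: signal(T1) -> count=2 queue=[] holders={none}
Step 7: wait(T2) -> count=1 queue=[] holders={T2}
Step 8: wait(T3) -> count=0 queue=[] holders={T2,T3}
Step 9: wait(T1) -> count=0 queue=[T1] holders={T2,T3}
Step 10: signal(T3) -> count=0 queue=[] holders={T1,T2}
Step 11: signal(T1) -> count=1 queue=[] holders={T2}
Step 12: signal(T2) -> count=2 queue=[] holders={none}
Step 13: wait(T2) -> count=1 queue=[] holders={T2}
Step 14: wait(T3) -> count=0 queue=[] holders={T2,T3}
Step 15: wait(T1) -> count=0 queue=[T1] holders={T2,T3}
Step 16: signal(T2) -> count=0 queue=[] holders={T1,T3}
Step 17: signal(T3) -> count=1 queue=[] holders={T1}
Final holders: {T1} -> 1 thread(s)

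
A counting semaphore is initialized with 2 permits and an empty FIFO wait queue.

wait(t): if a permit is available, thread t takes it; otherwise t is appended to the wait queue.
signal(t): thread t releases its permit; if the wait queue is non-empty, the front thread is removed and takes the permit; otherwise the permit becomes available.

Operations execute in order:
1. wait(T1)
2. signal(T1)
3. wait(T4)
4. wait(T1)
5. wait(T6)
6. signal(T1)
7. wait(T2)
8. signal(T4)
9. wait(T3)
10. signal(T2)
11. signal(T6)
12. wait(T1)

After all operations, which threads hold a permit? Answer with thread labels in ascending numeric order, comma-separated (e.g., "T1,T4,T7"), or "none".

Answer: T1,T3

Derivation:
Step 1: wait(T1) -> count=1 queue=[] holders={T1}
Step 2: signal(T1) -> count=2 queue=[] holders={none}
Step 3: wait(T4) -> count=1 queue=[] holders={T4}
Step 4: wait(T1) -> count=0 queue=[] holders={T1,T4}
Step 5: wait(T6) -> count=0 queue=[T6] holders={T1,T4}
Step 6: signal(T1) -> count=0 queue=[] holders={T4,T6}
Step 7: wait(T2) -> count=0 queue=[T2] holders={T4,T6}
Step 8: signal(T4) -> count=0 queue=[] holders={T2,T6}
Step 9: wait(T3) -> count=0 queue=[T3] holders={T2,T6}
Step 10: signal(T2) -> count=0 queue=[] holders={T3,T6}
Step 11: signal(T6) -> count=1 queue=[] holders={T3}
Step 12: wait(T1) -> count=0 queue=[] holders={T1,T3}
Final holders: T1,T3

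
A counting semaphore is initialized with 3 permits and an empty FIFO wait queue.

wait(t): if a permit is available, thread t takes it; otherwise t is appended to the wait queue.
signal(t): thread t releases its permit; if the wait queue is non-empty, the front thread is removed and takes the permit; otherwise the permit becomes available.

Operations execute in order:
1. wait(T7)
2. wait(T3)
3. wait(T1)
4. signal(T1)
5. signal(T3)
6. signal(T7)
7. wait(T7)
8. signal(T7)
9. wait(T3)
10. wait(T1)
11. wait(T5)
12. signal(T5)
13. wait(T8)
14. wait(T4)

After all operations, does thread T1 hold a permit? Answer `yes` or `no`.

Step 1: wait(T7) -> count=2 queue=[] holders={T7}
Step 2: wait(T3) -> count=1 queue=[] holders={T3,T7}
Step 3: wait(T1) -> count=0 queue=[] holders={T1,T3,T7}
Step 4: signal(T1) -> count=1 queue=[] holders={T3,T7}
Step 5: signal(T3) -> count=2 queue=[] holders={T7}
Step 6: signal(T7) -> count=3 queue=[] holders={none}
Step 7: wait(T7) -> count=2 queue=[] holders={T7}
Step 8: signal(T7) -> count=3 queue=[] holders={none}
Step 9: wait(T3) -> count=2 queue=[] holders={T3}
Step 10: wait(T1) -> count=1 queue=[] holders={T1,T3}
Step 11: wait(T5) -> count=0 queue=[] holders={T1,T3,T5}
Step 12: signal(T5) -> count=1 queue=[] holders={T1,T3}
Step 13: wait(T8) -> count=0 queue=[] holders={T1,T3,T8}
Step 14: wait(T4) -> count=0 queue=[T4] holders={T1,T3,T8}
Final holders: {T1,T3,T8} -> T1 in holders

Answer: yes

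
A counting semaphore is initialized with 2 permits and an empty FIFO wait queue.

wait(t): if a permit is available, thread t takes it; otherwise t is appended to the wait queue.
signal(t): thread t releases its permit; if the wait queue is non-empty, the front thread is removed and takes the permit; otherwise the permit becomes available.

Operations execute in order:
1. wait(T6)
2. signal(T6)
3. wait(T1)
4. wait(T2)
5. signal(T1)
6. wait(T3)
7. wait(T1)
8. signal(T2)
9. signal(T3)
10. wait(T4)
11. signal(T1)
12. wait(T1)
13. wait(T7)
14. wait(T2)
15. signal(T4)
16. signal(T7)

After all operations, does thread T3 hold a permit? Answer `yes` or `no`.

Answer: no

Derivation:
Step 1: wait(T6) -> count=1 queue=[] holders={T6}
Step 2: signal(T6) -> count=2 queue=[] holders={none}
Step 3: wait(T1) -> count=1 queue=[] holders={T1}
Step 4: wait(T2) -> count=0 queue=[] holders={T1,T2}
Step 5: signal(T1) -> count=1 queue=[] holders={T2}
Step 6: wait(T3) -> count=0 queue=[] holders={T2,T3}
Step 7: wait(T1) -> count=0 queue=[T1] holders={T2,T3}
Step 8: signal(T2) -> count=0 queue=[] holders={T1,T3}
Step 9: signal(T3) -> count=1 queue=[] holders={T1}
Step 10: wait(T4) -> count=0 queue=[] holders={T1,T4}
Step 11: signal(T1) -> count=1 queue=[] holders={T4}
Step 12: wait(T1) -> count=0 queue=[] holders={T1,T4}
Step 13: wait(T7) -> count=0 queue=[T7] holders={T1,T4}
Step 14: wait(T2) -> count=0 queue=[T7,T2] holders={T1,T4}
Step 15: signal(T4) -> count=0 queue=[T2] holders={T1,T7}
Step 16: signal(T7) -> count=0 queue=[] holders={T1,T2}
Final holders: {T1,T2} -> T3 not in holders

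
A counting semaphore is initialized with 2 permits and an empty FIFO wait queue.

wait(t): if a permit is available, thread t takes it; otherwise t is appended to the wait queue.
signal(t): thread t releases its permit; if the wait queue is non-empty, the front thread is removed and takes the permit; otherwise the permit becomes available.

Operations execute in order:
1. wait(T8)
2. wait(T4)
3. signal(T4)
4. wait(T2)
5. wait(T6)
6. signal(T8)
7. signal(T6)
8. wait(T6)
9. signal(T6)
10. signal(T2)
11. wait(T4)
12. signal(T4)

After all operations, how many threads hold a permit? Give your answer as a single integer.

Answer: 0

Derivation:
Step 1: wait(T8) -> count=1 queue=[] holders={T8}
Step 2: wait(T4) -> count=0 queue=[] holders={T4,T8}
Step 3: signal(T4) -> count=1 queue=[] holders={T8}
Step 4: wait(T2) -> count=0 queue=[] holders={T2,T8}
Step 5: wait(T6) -> count=0 queue=[T6] holders={T2,T8}
Step 6: signal(T8) -> count=0 queue=[] holders={T2,T6}
Step 7: signal(T6) -> count=1 queue=[] holders={T2}
Step 8: wait(T6) -> count=0 queue=[] holders={T2,T6}
Step 9: signal(T6) -> count=1 queue=[] holders={T2}
Step 10: signal(T2) -> count=2 queue=[] holders={none}
Step 11: wait(T4) -> count=1 queue=[] holders={T4}
Step 12: signal(T4) -> count=2 queue=[] holders={none}
Final holders: {none} -> 0 thread(s)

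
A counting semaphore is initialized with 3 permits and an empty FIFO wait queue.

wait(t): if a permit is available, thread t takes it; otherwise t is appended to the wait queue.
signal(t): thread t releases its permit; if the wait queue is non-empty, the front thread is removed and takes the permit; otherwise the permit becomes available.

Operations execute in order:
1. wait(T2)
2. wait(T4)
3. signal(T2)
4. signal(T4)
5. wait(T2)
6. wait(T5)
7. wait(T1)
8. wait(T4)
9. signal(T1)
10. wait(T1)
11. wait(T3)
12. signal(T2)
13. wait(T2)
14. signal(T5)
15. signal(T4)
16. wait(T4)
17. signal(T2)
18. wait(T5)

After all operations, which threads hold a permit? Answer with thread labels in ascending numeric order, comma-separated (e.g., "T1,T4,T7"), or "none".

Answer: T1,T3,T4

Derivation:
Step 1: wait(T2) -> count=2 queue=[] holders={T2}
Step 2: wait(T4) -> count=1 queue=[] holders={T2,T4}
Step 3: signal(T2) -> count=2 queue=[] holders={T4}
Step 4: signal(T4) -> count=3 queue=[] holders={none}
Step 5: wait(T2) -> count=2 queue=[] holders={T2}
Step 6: wait(T5) -> count=1 queue=[] holders={T2,T5}
Step 7: wait(T1) -> count=0 queue=[] holders={T1,T2,T5}
Step 8: wait(T4) -> count=0 queue=[T4] holders={T1,T2,T5}
Step 9: signal(T1) -> count=0 queue=[] holders={T2,T4,T5}
Step 10: wait(T1) -> count=0 queue=[T1] holders={T2,T4,T5}
Step 11: wait(T3) -> count=0 queue=[T1,T3] holders={T2,T4,T5}
Step 12: signal(T2) -> count=0 queue=[T3] holders={T1,T4,T5}
Step 13: wait(T2) -> count=0 queue=[T3,T2] holders={T1,T4,T5}
Step 14: signal(T5) -> count=0 queue=[T2] holders={T1,T3,T4}
Step 15: signal(T4) -> count=0 queue=[] holders={T1,T2,T3}
Step 16: wait(T4) -> count=0 queue=[T4] holders={T1,T2,T3}
Step 17: signal(T2) -> count=0 queue=[] holders={T1,T3,T4}
Step 18: wait(T5) -> count=0 queue=[T5] holders={T1,T3,T4}
Final holders: T1,T3,T4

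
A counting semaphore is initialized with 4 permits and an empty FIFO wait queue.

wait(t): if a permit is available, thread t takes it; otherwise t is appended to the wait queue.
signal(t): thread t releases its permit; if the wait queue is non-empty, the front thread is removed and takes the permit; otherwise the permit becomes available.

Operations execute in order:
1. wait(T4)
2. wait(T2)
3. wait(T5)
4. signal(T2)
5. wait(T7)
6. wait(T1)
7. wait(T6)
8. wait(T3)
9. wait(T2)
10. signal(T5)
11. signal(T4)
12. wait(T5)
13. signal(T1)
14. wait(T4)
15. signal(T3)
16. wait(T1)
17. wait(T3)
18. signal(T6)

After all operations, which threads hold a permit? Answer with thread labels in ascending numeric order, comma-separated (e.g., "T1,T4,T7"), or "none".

Answer: T2,T4,T5,T7

Derivation:
Step 1: wait(T4) -> count=3 queue=[] holders={T4}
Step 2: wait(T2) -> count=2 queue=[] holders={T2,T4}
Step 3: wait(T5) -> count=1 queue=[] holders={T2,T4,T5}
Step 4: signal(T2) -> count=2 queue=[] holders={T4,T5}
Step 5: wait(T7) -> count=1 queue=[] holders={T4,T5,T7}
Step 6: wait(T1) -> count=0 queue=[] holders={T1,T4,T5,T7}
Step 7: wait(T6) -> count=0 queue=[T6] holders={T1,T4,T5,T7}
Step 8: wait(T3) -> count=0 queue=[T6,T3] holders={T1,T4,T5,T7}
Step 9: wait(T2) -> count=0 queue=[T6,T3,T2] holders={T1,T4,T5,T7}
Step 10: signal(T5) -> count=0 queue=[T3,T2] holders={T1,T4,T6,T7}
Step 11: signal(T4) -> count=0 queue=[T2] holders={T1,T3,T6,T7}
Step 12: wait(T5) -> count=0 queue=[T2,T5] holders={T1,T3,T6,T7}
Step 13: signal(T1) -> count=0 queue=[T5] holders={T2,T3,T6,T7}
Step 14: wait(T4) -> count=0 queue=[T5,T4] holders={T2,T3,T6,T7}
Step 15: signal(T3) -> count=0 queue=[T4] holders={T2,T5,T6,T7}
Step 16: wait(T1) -> count=0 queue=[T4,T1] holders={T2,T5,T6,T7}
Step 17: wait(T3) -> count=0 queue=[T4,T1,T3] holders={T2,T5,T6,T7}
Step 18: signal(T6) -> count=0 queue=[T1,T3] holders={T2,T4,T5,T7}
Final holders: T2,T4,T5,T7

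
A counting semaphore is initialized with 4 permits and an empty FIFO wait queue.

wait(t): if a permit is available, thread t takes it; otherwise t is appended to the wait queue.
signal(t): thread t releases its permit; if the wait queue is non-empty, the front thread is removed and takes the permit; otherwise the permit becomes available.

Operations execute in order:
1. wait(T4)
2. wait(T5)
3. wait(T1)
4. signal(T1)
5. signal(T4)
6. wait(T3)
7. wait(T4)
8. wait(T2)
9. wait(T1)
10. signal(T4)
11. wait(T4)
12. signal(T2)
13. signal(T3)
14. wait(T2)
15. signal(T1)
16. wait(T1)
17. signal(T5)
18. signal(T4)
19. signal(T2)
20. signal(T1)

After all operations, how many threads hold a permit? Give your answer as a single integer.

Answer: 0

Derivation:
Step 1: wait(T4) -> count=3 queue=[] holders={T4}
Step 2: wait(T5) -> count=2 queue=[] holders={T4,T5}
Step 3: wait(T1) -> count=1 queue=[] holders={T1,T4,T5}
Step 4: signal(T1) -> count=2 queue=[] holders={T4,T5}
Step 5: signal(T4) -> count=3 queue=[] holders={T5}
Step 6: wait(T3) -> count=2 queue=[] holders={T3,T5}
Step 7: wait(T4) -> count=1 queue=[] holders={T3,T4,T5}
Step 8: wait(T2) -> count=0 queue=[] holders={T2,T3,T4,T5}
Step 9: wait(T1) -> count=0 queue=[T1] holders={T2,T3,T4,T5}
Step 10: signal(T4) -> count=0 queue=[] holders={T1,T2,T3,T5}
Step 11: wait(T4) -> count=0 queue=[T4] holders={T1,T2,T3,T5}
Step 12: signal(T2) -> count=0 queue=[] holders={T1,T3,T4,T5}
Step 13: signal(T3) -> count=1 queue=[] holders={T1,T4,T5}
Step 14: wait(T2) -> count=0 queue=[] holders={T1,T2,T4,T5}
Step 15: signal(T1) -> count=1 queue=[] holders={T2,T4,T5}
Step 16: wait(T1) -> count=0 queue=[] holders={T1,T2,T4,T5}
Step 17: signal(T5) -> count=1 queue=[] holders={T1,T2,T4}
Step 18: signal(T4) -> count=2 queue=[] holders={T1,T2}
Step 19: signal(T2) -> count=3 queue=[] holders={T1}
Step 20: signal(T1) -> count=4 queue=[] holders={none}
Final holders: {none} -> 0 thread(s)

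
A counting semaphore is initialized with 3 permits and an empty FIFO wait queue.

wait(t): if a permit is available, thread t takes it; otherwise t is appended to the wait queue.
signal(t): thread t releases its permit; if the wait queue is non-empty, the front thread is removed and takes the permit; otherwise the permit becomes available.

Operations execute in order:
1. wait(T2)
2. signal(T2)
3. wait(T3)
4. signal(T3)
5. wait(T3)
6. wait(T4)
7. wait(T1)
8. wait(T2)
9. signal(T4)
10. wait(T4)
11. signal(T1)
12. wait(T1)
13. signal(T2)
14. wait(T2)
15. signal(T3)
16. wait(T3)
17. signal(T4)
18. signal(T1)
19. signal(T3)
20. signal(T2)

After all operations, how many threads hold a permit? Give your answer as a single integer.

Step 1: wait(T2) -> count=2 queue=[] holders={T2}
Step 2: signal(T2) -> count=3 queue=[] holders={none}
Step 3: wait(T3) -> count=2 queue=[] holders={T3}
Step 4: signal(T3) -> count=3 queue=[] holders={none}
Step 5: wait(T3) -> count=2 queue=[] holders={T3}
Step 6: wait(T4) -> count=1 queue=[] holders={T3,T4}
Step 7: wait(T1) -> count=0 queue=[] holders={T1,T3,T4}
Step 8: wait(T2) -> count=0 queue=[T2] holders={T1,T3,T4}
Step 9: signal(T4) -> count=0 queue=[] holders={T1,T2,T3}
Step 10: wait(T4) -> count=0 queue=[T4] holders={T1,T2,T3}
Step 11: signal(T1) -> count=0 queue=[] holders={T2,T3,T4}
Step 12: wait(T1) -> count=0 queue=[T1] holders={T2,T3,T4}
Step 13: signal(T2) -> count=0 queue=[] holders={T1,T3,T4}
Step 14: wait(T2) -> count=0 queue=[T2] holders={T1,T3,T4}
Step 15: signal(T3) -> count=0 queue=[] holders={T1,T2,T4}
Step 16: wait(T3) -> count=0 queue=[T3] holders={T1,T2,T4}
Step 17: signal(T4) -> count=0 queue=[] holders={T1,T2,T3}
Step 18: signal(T1) -> count=1 queue=[] holders={T2,T3}
Step 19: signal(T3) -> count=2 queue=[] holders={T2}
Step 20: signal(T2) -> count=3 queue=[] holders={none}
Final holders: {none} -> 0 thread(s)

Answer: 0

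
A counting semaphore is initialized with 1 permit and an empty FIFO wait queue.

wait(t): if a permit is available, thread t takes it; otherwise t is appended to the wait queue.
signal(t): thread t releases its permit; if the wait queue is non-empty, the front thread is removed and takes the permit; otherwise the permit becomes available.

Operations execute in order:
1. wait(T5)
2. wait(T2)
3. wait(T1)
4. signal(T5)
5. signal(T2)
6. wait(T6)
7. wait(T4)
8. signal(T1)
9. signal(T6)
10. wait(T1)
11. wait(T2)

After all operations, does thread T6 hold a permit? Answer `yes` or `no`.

Step 1: wait(T5) -> count=0 queue=[] holders={T5}
Step 2: wait(T2) -> count=0 queue=[T2] holders={T5}
Step 3: wait(T1) -> count=0 queue=[T2,T1] holders={T5}
Step 4: signal(T5) -> count=0 queue=[T1] holders={T2}
Step 5: signal(T2) -> count=0 queue=[] holders={T1}
Step 6: wait(T6) -> count=0 queue=[T6] holders={T1}
Step 7: wait(T4) -> count=0 queue=[T6,T4] holders={T1}
Step 8: signal(T1) -> count=0 queue=[T4] holders={T6}
Step 9: signal(T6) -> count=0 queue=[] holders={T4}
Step 10: wait(T1) -> count=0 queue=[T1] holders={T4}
Step 11: wait(T2) -> count=0 queue=[T1,T2] holders={T4}
Final holders: {T4} -> T6 not in holders

Answer: no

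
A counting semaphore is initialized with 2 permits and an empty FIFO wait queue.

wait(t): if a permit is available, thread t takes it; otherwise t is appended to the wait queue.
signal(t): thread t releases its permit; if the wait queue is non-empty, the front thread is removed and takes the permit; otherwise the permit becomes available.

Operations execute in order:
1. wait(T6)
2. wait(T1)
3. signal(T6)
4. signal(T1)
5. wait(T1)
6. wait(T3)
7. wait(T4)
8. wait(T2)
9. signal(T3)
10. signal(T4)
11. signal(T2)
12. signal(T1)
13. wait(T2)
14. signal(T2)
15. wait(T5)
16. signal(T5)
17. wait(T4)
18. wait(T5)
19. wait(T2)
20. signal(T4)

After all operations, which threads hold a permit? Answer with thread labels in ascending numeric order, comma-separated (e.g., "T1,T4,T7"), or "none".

Answer: T2,T5

Derivation:
Step 1: wait(T6) -> count=1 queue=[] holders={T6}
Step 2: wait(T1) -> count=0 queue=[] holders={T1,T6}
Step 3: signal(T6) -> count=1 queue=[] holders={T1}
Step 4: signal(T1) -> count=2 queue=[] holders={none}
Step 5: wait(T1) -> count=1 queue=[] holders={T1}
Step 6: wait(T3) -> count=0 queue=[] holders={T1,T3}
Step 7: wait(T4) -> count=0 queue=[T4] holders={T1,T3}
Step 8: wait(T2) -> count=0 queue=[T4,T2] holders={T1,T3}
Step 9: signal(T3) -> count=0 queue=[T2] holders={T1,T4}
Step 10: signal(T4) -> count=0 queue=[] holders={T1,T2}
Step 11: signal(T2) -> count=1 queue=[] holders={T1}
Step 12: signal(T1) -> count=2 queue=[] holders={none}
Step 13: wait(T2) -> count=1 queue=[] holders={T2}
Step 14: signal(T2) -> count=2 queue=[] holders={none}
Step 15: wait(T5) -> count=1 queue=[] holders={T5}
Step 16: signal(T5) -> count=2 queue=[] holders={none}
Step 17: wait(T4) -> count=1 queue=[] holders={T4}
Step 18: wait(T5) -> count=0 queue=[] holders={T4,T5}
Step 19: wait(T2) -> count=0 queue=[T2] holders={T4,T5}
Step 20: signal(T4) -> count=0 queue=[] holders={T2,T5}
Final holders: T2,T5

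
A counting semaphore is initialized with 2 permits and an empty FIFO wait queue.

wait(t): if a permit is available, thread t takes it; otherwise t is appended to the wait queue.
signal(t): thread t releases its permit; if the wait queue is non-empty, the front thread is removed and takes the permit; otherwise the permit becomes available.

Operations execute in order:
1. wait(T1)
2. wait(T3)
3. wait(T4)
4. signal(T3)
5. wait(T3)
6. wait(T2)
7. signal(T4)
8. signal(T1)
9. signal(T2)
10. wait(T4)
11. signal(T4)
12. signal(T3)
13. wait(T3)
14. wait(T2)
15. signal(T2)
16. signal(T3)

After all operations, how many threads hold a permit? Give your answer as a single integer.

Step 1: wait(T1) -> count=1 queue=[] holders={T1}
Step 2: wait(T3) -> count=0 queue=[] holders={T1,T3}
Step 3: wait(T4) -> count=0 queue=[T4] holders={T1,T3}
Step 4: signal(T3) -> count=0 queue=[] holders={T1,T4}
Step 5: wait(T3) -> count=0 queue=[T3] holders={T1,T4}
Step 6: wait(T2) -> count=0 queue=[T3,T2] holders={T1,T4}
Step 7: signal(T4) -> count=0 queue=[T2] holders={T1,T3}
Step 8: signal(T1) -> count=0 queue=[] holders={T2,T3}
Step 9: signal(T2) -> count=1 queue=[] holders={T3}
Step 10: wait(T4) -> count=0 queue=[] holders={T3,T4}
Step 11: signal(T4) -> count=1 queue=[] holders={T3}
Step 12: signal(T3) -> count=2 queue=[] holders={none}
Step 13: wait(T3) -> count=1 queue=[] holders={T3}
Step 14: wait(T2) -> count=0 queue=[] holders={T2,T3}
Step 15: signal(T2) -> count=1 queue=[] holders={T3}
Step 16: signal(T3) -> count=2 queue=[] holders={none}
Final holders: {none} -> 0 thread(s)

Answer: 0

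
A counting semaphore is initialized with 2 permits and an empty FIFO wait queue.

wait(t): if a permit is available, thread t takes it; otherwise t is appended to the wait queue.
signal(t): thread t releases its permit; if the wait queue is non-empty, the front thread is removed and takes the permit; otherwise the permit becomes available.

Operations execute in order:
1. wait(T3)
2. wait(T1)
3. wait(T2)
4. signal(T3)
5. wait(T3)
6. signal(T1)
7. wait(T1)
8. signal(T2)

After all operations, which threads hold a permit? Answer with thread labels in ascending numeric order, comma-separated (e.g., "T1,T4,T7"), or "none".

Answer: T1,T3

Derivation:
Step 1: wait(T3) -> count=1 queue=[] holders={T3}
Step 2: wait(T1) -> count=0 queue=[] holders={T1,T3}
Step 3: wait(T2) -> count=0 queue=[T2] holders={T1,T3}
Step 4: signal(T3) -> count=0 queue=[] holders={T1,T2}
Step 5: wait(T3) -> count=0 queue=[T3] holders={T1,T2}
Step 6: signal(T1) -> count=0 queue=[] holders={T2,T3}
Step 7: wait(T1) -> count=0 queue=[T1] holders={T2,T3}
Step 8: signal(T2) -> count=0 queue=[] holders={T1,T3}
Final holders: T1,T3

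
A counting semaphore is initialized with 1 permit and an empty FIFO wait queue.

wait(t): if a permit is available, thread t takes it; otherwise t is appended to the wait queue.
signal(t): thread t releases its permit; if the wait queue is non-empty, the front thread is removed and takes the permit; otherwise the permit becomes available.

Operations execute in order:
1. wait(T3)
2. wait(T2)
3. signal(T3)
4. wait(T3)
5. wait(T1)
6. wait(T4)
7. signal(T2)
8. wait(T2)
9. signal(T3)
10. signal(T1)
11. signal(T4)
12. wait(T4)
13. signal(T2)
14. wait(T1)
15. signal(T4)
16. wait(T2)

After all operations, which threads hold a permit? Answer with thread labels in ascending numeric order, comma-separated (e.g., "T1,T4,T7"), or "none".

Answer: T1

Derivation:
Step 1: wait(T3) -> count=0 queue=[] holders={T3}
Step 2: wait(T2) -> count=0 queue=[T2] holders={T3}
Step 3: signal(T3) -> count=0 queue=[] holders={T2}
Step 4: wait(T3) -> count=0 queue=[T3] holders={T2}
Step 5: wait(T1) -> count=0 queue=[T3,T1] holders={T2}
Step 6: wait(T4) -> count=0 queue=[T3,T1,T4] holders={T2}
Step 7: signal(T2) -> count=0 queue=[T1,T4] holders={T3}
Step 8: wait(T2) -> count=0 queue=[T1,T4,T2] holders={T3}
Step 9: signal(T3) -> count=0 queue=[T4,T2] holders={T1}
Step 10: signal(T1) -> count=0 queue=[T2] holders={T4}
Step 11: signal(T4) -> count=0 queue=[] holders={T2}
Step 12: wait(T4) -> count=0 queue=[T4] holders={T2}
Step 13: signal(T2) -> count=0 queue=[] holders={T4}
Step 14: wait(T1) -> count=0 queue=[T1] holders={T4}
Step 15: signal(T4) -> count=0 queue=[] holders={T1}
Step 16: wait(T2) -> count=0 queue=[T2] holders={T1}
Final holders: T1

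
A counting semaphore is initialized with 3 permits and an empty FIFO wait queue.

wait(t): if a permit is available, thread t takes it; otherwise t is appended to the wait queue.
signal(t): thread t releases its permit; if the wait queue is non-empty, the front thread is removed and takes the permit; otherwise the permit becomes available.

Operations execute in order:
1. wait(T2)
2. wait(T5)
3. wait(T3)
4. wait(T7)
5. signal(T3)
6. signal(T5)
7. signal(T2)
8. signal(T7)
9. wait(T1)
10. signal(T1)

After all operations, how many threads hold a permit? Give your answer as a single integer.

Answer: 0

Derivation:
Step 1: wait(T2) -> count=2 queue=[] holders={T2}
Step 2: wait(T5) -> count=1 queue=[] holders={T2,T5}
Step 3: wait(T3) -> count=0 queue=[] holders={T2,T3,T5}
Step 4: wait(T7) -> count=0 queue=[T7] holders={T2,T3,T5}
Step 5: signal(T3) -> count=0 queue=[] holders={T2,T5,T7}
Step 6: signal(T5) -> count=1 queue=[] holders={T2,T7}
Step 7: signal(T2) -> count=2 queue=[] holders={T7}
Step 8: signal(T7) -> count=3 queue=[] holders={none}
Step 9: wait(T1) -> count=2 queue=[] holders={T1}
Step 10: signal(T1) -> count=3 queue=[] holders={none}
Final holders: {none} -> 0 thread(s)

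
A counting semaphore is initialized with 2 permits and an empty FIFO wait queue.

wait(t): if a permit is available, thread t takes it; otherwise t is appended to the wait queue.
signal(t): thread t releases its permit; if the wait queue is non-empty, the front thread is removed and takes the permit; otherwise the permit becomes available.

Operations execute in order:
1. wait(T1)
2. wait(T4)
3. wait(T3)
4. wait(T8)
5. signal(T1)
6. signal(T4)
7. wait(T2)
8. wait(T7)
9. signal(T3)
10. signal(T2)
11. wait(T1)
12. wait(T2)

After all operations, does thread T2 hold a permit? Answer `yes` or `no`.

Step 1: wait(T1) -> count=1 queue=[] holders={T1}
Step 2: wait(T4) -> count=0 queue=[] holders={T1,T4}
Step 3: wait(T3) -> count=0 queue=[T3] holders={T1,T4}
Step 4: wait(T8) -> count=0 queue=[T3,T8] holders={T1,T4}
Step 5: signal(T1) -> count=0 queue=[T8] holders={T3,T4}
Step 6: signal(T4) -> count=0 queue=[] holders={T3,T8}
Step 7: wait(T2) -> count=0 queue=[T2] holders={T3,T8}
Step 8: wait(T7) -> count=0 queue=[T2,T7] holders={T3,T8}
Step 9: signal(T3) -> count=0 queue=[T7] holders={T2,T8}
Step 10: signal(T2) -> count=0 queue=[] holders={T7,T8}
Step 11: wait(T1) -> count=0 queue=[T1] holders={T7,T8}
Step 12: wait(T2) -> count=0 queue=[T1,T2] holders={T7,T8}
Final holders: {T7,T8} -> T2 not in holders

Answer: no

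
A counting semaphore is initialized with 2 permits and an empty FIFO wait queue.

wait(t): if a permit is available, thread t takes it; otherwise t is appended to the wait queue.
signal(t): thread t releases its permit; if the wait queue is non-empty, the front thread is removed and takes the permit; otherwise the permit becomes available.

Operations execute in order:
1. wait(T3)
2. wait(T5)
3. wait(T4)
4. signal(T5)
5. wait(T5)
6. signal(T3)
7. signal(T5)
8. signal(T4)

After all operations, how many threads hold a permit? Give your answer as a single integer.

Step 1: wait(T3) -> count=1 queue=[] holders={T3}
Step 2: wait(T5) -> count=0 queue=[] holders={T3,T5}
Step 3: wait(T4) -> count=0 queue=[T4] holders={T3,T5}
Step 4: signal(T5) -> count=0 queue=[] holders={T3,T4}
Step 5: wait(T5) -> count=0 queue=[T5] holders={T3,T4}
Step 6: signal(T3) -> count=0 queue=[] holders={T4,T5}
Step 7: signal(T5) -> count=1 queue=[] holders={T4}
Step 8: signal(T4) -> count=2 queue=[] holders={none}
Final holders: {none} -> 0 thread(s)

Answer: 0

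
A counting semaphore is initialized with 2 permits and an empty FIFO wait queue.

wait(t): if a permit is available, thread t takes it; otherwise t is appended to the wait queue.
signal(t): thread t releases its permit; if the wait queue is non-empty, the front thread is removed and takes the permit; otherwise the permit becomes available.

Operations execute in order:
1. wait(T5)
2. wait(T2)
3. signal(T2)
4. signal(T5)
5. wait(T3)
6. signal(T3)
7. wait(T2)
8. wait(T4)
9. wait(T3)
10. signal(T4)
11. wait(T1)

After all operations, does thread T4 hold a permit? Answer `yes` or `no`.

Answer: no

Derivation:
Step 1: wait(T5) -> count=1 queue=[] holders={T5}
Step 2: wait(T2) -> count=0 queue=[] holders={T2,T5}
Step 3: signal(T2) -> count=1 queue=[] holders={T5}
Step 4: signal(T5) -> count=2 queue=[] holders={none}
Step 5: wait(T3) -> count=1 queue=[] holders={T3}
Step 6: signal(T3) -> count=2 queue=[] holders={none}
Step 7: wait(T2) -> count=1 queue=[] holders={T2}
Step 8: wait(T4) -> count=0 queue=[] holders={T2,T4}
Step 9: wait(T3) -> count=0 queue=[T3] holders={T2,T4}
Step 10: signal(T4) -> count=0 queue=[] holders={T2,T3}
Step 11: wait(T1) -> count=0 queue=[T1] holders={T2,T3}
Final holders: {T2,T3} -> T4 not in holders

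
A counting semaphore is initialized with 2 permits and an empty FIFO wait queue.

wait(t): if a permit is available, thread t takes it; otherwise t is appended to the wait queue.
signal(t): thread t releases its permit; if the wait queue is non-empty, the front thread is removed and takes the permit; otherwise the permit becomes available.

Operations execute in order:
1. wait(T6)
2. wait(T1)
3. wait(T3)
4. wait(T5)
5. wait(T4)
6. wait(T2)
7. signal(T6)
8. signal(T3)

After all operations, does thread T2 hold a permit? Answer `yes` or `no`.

Answer: no

Derivation:
Step 1: wait(T6) -> count=1 queue=[] holders={T6}
Step 2: wait(T1) -> count=0 queue=[] holders={T1,T6}
Step 3: wait(T3) -> count=0 queue=[T3] holders={T1,T6}
Step 4: wait(T5) -> count=0 queue=[T3,T5] holders={T1,T6}
Step 5: wait(T4) -> count=0 queue=[T3,T5,T4] holders={T1,T6}
Step 6: wait(T2) -> count=0 queue=[T3,T5,T4,T2] holders={T1,T6}
Step 7: signal(T6) -> count=0 queue=[T5,T4,T2] holders={T1,T3}
Step 8: signal(T3) -> count=0 queue=[T4,T2] holders={T1,T5}
Final holders: {T1,T5} -> T2 not in holders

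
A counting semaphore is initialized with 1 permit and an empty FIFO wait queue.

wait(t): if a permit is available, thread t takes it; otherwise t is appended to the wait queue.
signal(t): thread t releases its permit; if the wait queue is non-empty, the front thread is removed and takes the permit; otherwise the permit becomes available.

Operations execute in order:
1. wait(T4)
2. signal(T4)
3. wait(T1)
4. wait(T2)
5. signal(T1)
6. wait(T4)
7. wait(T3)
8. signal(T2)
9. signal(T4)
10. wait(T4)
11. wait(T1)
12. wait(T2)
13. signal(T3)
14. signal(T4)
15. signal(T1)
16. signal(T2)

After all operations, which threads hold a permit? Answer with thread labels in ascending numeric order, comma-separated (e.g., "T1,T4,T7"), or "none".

Answer: none

Derivation:
Step 1: wait(T4) -> count=0 queue=[] holders={T4}
Step 2: signal(T4) -> count=1 queue=[] holders={none}
Step 3: wait(T1) -> count=0 queue=[] holders={T1}
Step 4: wait(T2) -> count=0 queue=[T2] holders={T1}
Step 5: signal(T1) -> count=0 queue=[] holders={T2}
Step 6: wait(T4) -> count=0 queue=[T4] holders={T2}
Step 7: wait(T3) -> count=0 queue=[T4,T3] holders={T2}
Step 8: signal(T2) -> count=0 queue=[T3] holders={T4}
Step 9: signal(T4) -> count=0 queue=[] holders={T3}
Step 10: wait(T4) -> count=0 queue=[T4] holders={T3}
Step 11: wait(T1) -> count=0 queue=[T4,T1] holders={T3}
Step 12: wait(T2) -> count=0 queue=[T4,T1,T2] holders={T3}
Step 13: signal(T3) -> count=0 queue=[T1,T2] holders={T4}
Step 14: signal(T4) -> count=0 queue=[T2] holders={T1}
Step 15: signal(T1) -> count=0 queue=[] holders={T2}
Step 16: signal(T2) -> count=1 queue=[] holders={none}
Final holders: none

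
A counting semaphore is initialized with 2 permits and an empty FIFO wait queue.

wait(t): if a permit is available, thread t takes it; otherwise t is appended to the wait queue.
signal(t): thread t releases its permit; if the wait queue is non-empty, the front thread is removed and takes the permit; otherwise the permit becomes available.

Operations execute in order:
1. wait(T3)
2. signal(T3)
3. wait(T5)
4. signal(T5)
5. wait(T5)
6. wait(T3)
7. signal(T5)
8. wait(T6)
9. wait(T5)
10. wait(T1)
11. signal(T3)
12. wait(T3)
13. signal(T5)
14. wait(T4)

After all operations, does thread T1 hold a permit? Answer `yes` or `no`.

Step 1: wait(T3) -> count=1 queue=[] holders={T3}
Step 2: signal(T3) -> count=2 queue=[] holders={none}
Step 3: wait(T5) -> count=1 queue=[] holders={T5}
Step 4: signal(T5) -> count=2 queue=[] holders={none}
Step 5: wait(T5) -> count=1 queue=[] holders={T5}
Step 6: wait(T3) -> count=0 queue=[] holders={T3,T5}
Step 7: signal(T5) -> count=1 queue=[] holders={T3}
Step 8: wait(T6) -> count=0 queue=[] holders={T3,T6}
Step 9: wait(T5) -> count=0 queue=[T5] holders={T3,T6}
Step 10: wait(T1) -> count=0 queue=[T5,T1] holders={T3,T6}
Step 11: signal(T3) -> count=0 queue=[T1] holders={T5,T6}
Step 12: wait(T3) -> count=0 queue=[T1,T3] holders={T5,T6}
Step 13: signal(T5) -> count=0 queue=[T3] holders={T1,T6}
Step 14: wait(T4) -> count=0 queue=[T3,T4] holders={T1,T6}
Final holders: {T1,T6} -> T1 in holders

Answer: yes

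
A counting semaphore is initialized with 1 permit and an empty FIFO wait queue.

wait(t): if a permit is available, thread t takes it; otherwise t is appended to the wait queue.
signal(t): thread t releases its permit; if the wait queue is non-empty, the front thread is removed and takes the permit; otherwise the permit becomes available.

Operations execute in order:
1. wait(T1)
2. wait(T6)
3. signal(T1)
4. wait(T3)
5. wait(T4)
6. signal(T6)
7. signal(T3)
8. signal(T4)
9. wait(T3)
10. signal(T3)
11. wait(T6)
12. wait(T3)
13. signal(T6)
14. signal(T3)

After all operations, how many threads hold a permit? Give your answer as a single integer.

Step 1: wait(T1) -> count=0 queue=[] holders={T1}
Step 2: wait(T6) -> count=0 queue=[T6] holders={T1}
Step 3: signal(T1) -> count=0 queue=[] holders={T6}
Step 4: wait(T3) -> count=0 queue=[T3] holders={T6}
Step 5: wait(T4) -> count=0 queue=[T3,T4] holders={T6}
Step 6: signal(T6) -> count=0 queue=[T4] holders={T3}
Step 7: signal(T3) -> count=0 queue=[] holders={T4}
Step 8: signal(T4) -> count=1 queue=[] holders={none}
Step 9: wait(T3) -> count=0 queue=[] holders={T3}
Step 10: signal(T3) -> count=1 queue=[] holders={none}
Step 11: wait(T6) -> count=0 queue=[] holders={T6}
Step 12: wait(T3) -> count=0 queue=[T3] holders={T6}
Step 13: signal(T6) -> count=0 queue=[] holders={T3}
Step 14: signal(T3) -> count=1 queue=[] holders={none}
Final holders: {none} -> 0 thread(s)

Answer: 0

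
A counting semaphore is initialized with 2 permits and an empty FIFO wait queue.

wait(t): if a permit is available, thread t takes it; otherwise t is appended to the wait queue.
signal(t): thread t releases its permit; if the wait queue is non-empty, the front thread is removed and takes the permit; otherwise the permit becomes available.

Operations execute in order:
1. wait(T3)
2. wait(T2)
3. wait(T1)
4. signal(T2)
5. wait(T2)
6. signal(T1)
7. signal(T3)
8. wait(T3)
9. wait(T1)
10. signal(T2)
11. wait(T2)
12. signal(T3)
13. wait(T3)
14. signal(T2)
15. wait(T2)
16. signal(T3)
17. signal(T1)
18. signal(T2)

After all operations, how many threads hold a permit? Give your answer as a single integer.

Step 1: wait(T3) -> count=1 queue=[] holders={T3}
Step 2: wait(T2) -> count=0 queue=[] holders={T2,T3}
Step 3: wait(T1) -> count=0 queue=[T1] holders={T2,T3}
Step 4: signal(T2) -> count=0 queue=[] holders={T1,T3}
Step 5: wait(T2) -> count=0 queue=[T2] holders={T1,T3}
Step 6: signal(T1) -> count=0 queue=[] holders={T2,T3}
Step 7: signal(T3) -> count=1 queue=[] holders={T2}
Step 8: wait(T3) -> count=0 queue=[] holders={T2,T3}
Step 9: wait(T1) -> count=0 queue=[T1] holders={T2,T3}
Step 10: signal(T2) -> count=0 queue=[] holders={T1,T3}
Step 11: wait(T2) -> count=0 queue=[T2] holders={T1,T3}
Step 12: signal(T3) -> count=0 queue=[] holders={T1,T2}
Step 13: wait(T3) -> count=0 queue=[T3] holders={T1,T2}
Step 14: signal(T2) -> count=0 queue=[] holders={T1,T3}
Step 15: wait(T2) -> count=0 queue=[T2] holders={T1,T3}
Step 16: signal(T3) -> count=0 queue=[] holders={T1,T2}
Step 17: signal(T1) -> count=1 queue=[] holders={T2}
Step 18: signal(T2) -> count=2 queue=[] holders={none}
Final holders: {none} -> 0 thread(s)

Answer: 0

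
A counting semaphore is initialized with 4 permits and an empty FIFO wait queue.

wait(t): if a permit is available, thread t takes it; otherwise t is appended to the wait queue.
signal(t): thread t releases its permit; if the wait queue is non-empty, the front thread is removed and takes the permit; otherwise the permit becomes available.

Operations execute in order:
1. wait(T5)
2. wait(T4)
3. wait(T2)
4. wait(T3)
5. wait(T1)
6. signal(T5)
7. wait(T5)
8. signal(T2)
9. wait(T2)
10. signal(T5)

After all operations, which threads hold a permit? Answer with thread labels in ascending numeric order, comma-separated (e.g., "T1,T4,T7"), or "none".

Answer: T1,T2,T3,T4

Derivation:
Step 1: wait(T5) -> count=3 queue=[] holders={T5}
Step 2: wait(T4) -> count=2 queue=[] holders={T4,T5}
Step 3: wait(T2) -> count=1 queue=[] holders={T2,T4,T5}
Step 4: wait(T3) -> count=0 queue=[] holders={T2,T3,T4,T5}
Step 5: wait(T1) -> count=0 queue=[T1] holders={T2,T3,T4,T5}
Step 6: signal(T5) -> count=0 queue=[] holders={T1,T2,T3,T4}
Step 7: wait(T5) -> count=0 queue=[T5] holders={T1,T2,T3,T4}
Step 8: signal(T2) -> count=0 queue=[] holders={T1,T3,T4,T5}
Step 9: wait(T2) -> count=0 queue=[T2] holders={T1,T3,T4,T5}
Step 10: signal(T5) -> count=0 queue=[] holders={T1,T2,T3,T4}
Final holders: T1,T2,T3,T4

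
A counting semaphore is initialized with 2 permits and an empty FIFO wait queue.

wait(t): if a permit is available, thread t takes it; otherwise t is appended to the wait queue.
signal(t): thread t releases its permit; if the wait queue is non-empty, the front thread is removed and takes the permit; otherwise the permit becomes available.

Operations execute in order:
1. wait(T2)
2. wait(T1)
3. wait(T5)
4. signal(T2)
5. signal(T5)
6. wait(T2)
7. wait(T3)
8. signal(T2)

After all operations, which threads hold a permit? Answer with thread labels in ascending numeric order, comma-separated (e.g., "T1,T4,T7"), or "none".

Answer: T1,T3

Derivation:
Step 1: wait(T2) -> count=1 queue=[] holders={T2}
Step 2: wait(T1) -> count=0 queue=[] holders={T1,T2}
Step 3: wait(T5) -> count=0 queue=[T5] holders={T1,T2}
Step 4: signal(T2) -> count=0 queue=[] holders={T1,T5}
Step 5: signal(T5) -> count=1 queue=[] holders={T1}
Step 6: wait(T2) -> count=0 queue=[] holders={T1,T2}
Step 7: wait(T3) -> count=0 queue=[T3] holders={T1,T2}
Step 8: signal(T2) -> count=0 queue=[] holders={T1,T3}
Final holders: T1,T3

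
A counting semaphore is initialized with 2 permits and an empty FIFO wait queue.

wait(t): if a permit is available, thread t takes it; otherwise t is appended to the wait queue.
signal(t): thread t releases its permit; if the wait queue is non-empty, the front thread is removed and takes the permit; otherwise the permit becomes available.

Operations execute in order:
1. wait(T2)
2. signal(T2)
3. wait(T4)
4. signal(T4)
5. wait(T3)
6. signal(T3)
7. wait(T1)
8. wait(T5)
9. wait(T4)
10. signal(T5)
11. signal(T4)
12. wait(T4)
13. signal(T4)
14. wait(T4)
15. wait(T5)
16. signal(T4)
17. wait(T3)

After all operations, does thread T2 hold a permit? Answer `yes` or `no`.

Answer: no

Derivation:
Step 1: wait(T2) -> count=1 queue=[] holders={T2}
Step 2: signal(T2) -> count=2 queue=[] holders={none}
Step 3: wait(T4) -> count=1 queue=[] holders={T4}
Step 4: signal(T4) -> count=2 queue=[] holders={none}
Step 5: wait(T3) -> count=1 queue=[] holders={T3}
Step 6: signal(T3) -> count=2 queue=[] holders={none}
Step 7: wait(T1) -> count=1 queue=[] holders={T1}
Step 8: wait(T5) -> count=0 queue=[] holders={T1,T5}
Step 9: wait(T4) -> count=0 queue=[T4] holders={T1,T5}
Step 10: signal(T5) -> count=0 queue=[] holders={T1,T4}
Step 11: signal(T4) -> count=1 queue=[] holders={T1}
Step 12: wait(T4) -> count=0 queue=[] holders={T1,T4}
Step 13: signal(T4) -> count=1 queue=[] holders={T1}
Step 14: wait(T4) -> count=0 queue=[] holders={T1,T4}
Step 15: wait(T5) -> count=0 queue=[T5] holders={T1,T4}
Step 16: signal(T4) -> count=0 queue=[] holders={T1,T5}
Step 17: wait(T3) -> count=0 queue=[T3] holders={T1,T5}
Final holders: {T1,T5} -> T2 not in holders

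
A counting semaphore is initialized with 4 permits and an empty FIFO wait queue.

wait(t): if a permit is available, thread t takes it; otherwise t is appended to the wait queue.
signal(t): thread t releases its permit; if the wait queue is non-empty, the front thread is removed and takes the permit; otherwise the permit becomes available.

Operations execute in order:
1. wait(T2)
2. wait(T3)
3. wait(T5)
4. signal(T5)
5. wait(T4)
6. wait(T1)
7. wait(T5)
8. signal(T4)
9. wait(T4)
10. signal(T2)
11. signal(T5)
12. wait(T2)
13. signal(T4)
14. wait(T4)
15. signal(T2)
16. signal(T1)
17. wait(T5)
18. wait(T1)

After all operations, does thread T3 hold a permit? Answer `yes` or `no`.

Answer: yes

Derivation:
Step 1: wait(T2) -> count=3 queue=[] holders={T2}
Step 2: wait(T3) -> count=2 queue=[] holders={T2,T3}
Step 3: wait(T5) -> count=1 queue=[] holders={T2,T3,T5}
Step 4: signal(T5) -> count=2 queue=[] holders={T2,T3}
Step 5: wait(T4) -> count=1 queue=[] holders={T2,T3,T4}
Step 6: wait(T1) -> count=0 queue=[] holders={T1,T2,T3,T4}
Step 7: wait(T5) -> count=0 queue=[T5] holders={T1,T2,T3,T4}
Step 8: signal(T4) -> count=0 queue=[] holders={T1,T2,T3,T5}
Step 9: wait(T4) -> count=0 queue=[T4] holders={T1,T2,T3,T5}
Step 10: signal(T2) -> count=0 queue=[] holders={T1,T3,T4,T5}
Step 11: signal(T5) -> count=1 queue=[] holders={T1,T3,T4}
Step 12: wait(T2) -> count=0 queue=[] holders={T1,T2,T3,T4}
Step 13: signal(T4) -> count=1 queue=[] holders={T1,T2,T3}
Step 14: wait(T4) -> count=0 queue=[] holders={T1,T2,T3,T4}
Step 15: signal(T2) -> count=1 queue=[] holders={T1,T3,T4}
Step 16: signal(T1) -> count=2 queue=[] holders={T3,T4}
Step 17: wait(T5) -> count=1 queue=[] holders={T3,T4,T5}
Step 18: wait(T1) -> count=0 queue=[] holders={T1,T3,T4,T5}
Final holders: {T1,T3,T4,T5} -> T3 in holders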